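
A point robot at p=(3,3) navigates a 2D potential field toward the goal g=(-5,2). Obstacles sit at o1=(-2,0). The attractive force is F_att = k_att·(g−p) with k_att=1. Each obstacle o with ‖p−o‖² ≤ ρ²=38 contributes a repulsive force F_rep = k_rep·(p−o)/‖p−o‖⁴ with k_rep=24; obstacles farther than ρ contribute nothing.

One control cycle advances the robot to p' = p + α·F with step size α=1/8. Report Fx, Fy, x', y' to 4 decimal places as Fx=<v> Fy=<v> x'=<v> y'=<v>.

Fx=-7.8962 Fy=-0.9377 x'=2.0130 y'=2.8828

F_att = 1·(g−p) = 1·(-8,-1) = (-8.0000,-1.0000)
o1: d²=34 ≤ ρ²=38; F_rep = 24·(5,3)/34² = (0.1038,0.0623)
F = F_att + ΣF_rep = (-7.8962,-0.9377)
p' = p + 1/8·F = (2.0130,2.8828)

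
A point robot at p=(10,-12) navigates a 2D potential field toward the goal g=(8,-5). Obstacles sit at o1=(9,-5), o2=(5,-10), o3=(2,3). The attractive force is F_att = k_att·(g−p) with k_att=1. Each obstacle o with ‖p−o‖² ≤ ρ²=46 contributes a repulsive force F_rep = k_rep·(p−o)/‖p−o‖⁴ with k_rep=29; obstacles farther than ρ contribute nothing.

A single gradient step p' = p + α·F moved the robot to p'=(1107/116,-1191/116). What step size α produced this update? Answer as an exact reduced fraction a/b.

F_att = 1·(g−p) = 1·(-2,7) = (-2.0000,7.0000)
o1: d²=50 > ρ²=46 → inactive
o2: d²=29 ≤ ρ²=46; F_rep = 29·(5,-2)/29² = (0.1724,-0.0690)
o3: d²=289 > ρ²=46 → inactive
F = F_att + ΣF_rep = (-1.8276,6.9310)
Δp = p'−p = (-0.4569,1.7328); α = Δx/Fx = (-53/116) / (-53/29) = 1/4
check: Δy/Fy = (201/116) / (201/29) = 1/4 ✓

α = 1/4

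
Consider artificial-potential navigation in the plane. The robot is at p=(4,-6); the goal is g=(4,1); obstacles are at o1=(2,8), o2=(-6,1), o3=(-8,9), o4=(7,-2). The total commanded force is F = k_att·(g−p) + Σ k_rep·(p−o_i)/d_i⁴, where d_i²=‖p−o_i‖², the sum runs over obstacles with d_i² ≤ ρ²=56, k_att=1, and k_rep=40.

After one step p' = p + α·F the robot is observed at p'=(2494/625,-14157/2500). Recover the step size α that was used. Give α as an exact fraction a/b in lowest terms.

F_att = 1·(g−p) = 1·(0,7) = (0.0000,7.0000)
o1: d²=200 > ρ²=56 → inactive
o2: d²=149 > ρ²=56 → inactive
o3: d²=369 > ρ²=56 → inactive
o4: d²=25 ≤ ρ²=56; F_rep = 40·(-3,-4)/25² = (-0.1920,-0.2560)
F = F_att + ΣF_rep = (-0.1920,6.7440)
Δp = p'−p = (-0.0096,0.3372); α = Δx/Fx = (-6/625) / (-24/125) = 1/20
check: Δy/Fy = (843/2500) / (843/125) = 1/20 ✓

α = 1/20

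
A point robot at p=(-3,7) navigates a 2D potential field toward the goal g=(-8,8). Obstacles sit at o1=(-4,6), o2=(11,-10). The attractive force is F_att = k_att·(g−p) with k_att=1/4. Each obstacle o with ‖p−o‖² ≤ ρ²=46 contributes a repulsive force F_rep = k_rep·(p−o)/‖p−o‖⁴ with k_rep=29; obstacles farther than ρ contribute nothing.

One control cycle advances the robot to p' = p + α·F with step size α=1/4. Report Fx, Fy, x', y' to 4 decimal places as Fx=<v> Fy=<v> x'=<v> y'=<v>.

F_att = 1/4·(g−p) = 1/4·(-5,1) = (-1.2500,0.2500)
o1: d²=2 ≤ ρ²=46; F_rep = 29·(1,1)/2² = (7.2500,7.2500)
o2: d²=485 > ρ²=46 → inactive
F = F_att + ΣF_rep = (6.0000,7.5000)
p' = p + 1/4·F = (-1.5000,8.8750)

Fx=6.0000 Fy=7.5000 x'=-1.5000 y'=8.8750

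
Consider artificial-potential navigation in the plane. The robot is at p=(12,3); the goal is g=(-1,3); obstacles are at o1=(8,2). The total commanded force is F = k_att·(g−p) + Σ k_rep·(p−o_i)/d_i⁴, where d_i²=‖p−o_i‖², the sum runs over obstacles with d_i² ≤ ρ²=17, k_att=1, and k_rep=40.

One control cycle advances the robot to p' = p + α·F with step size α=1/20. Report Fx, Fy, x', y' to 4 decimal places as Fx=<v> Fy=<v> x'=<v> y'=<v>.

F_att = 1·(g−p) = 1·(-13,0) = (-13.0000,0.0000)
o1: d²=17 ≤ ρ²=17; F_rep = 40·(4,1)/17² = (0.5536,0.1384)
F = F_att + ΣF_rep = (-12.4464,0.1384)
p' = p + 1/20·F = (11.3777,3.0069)

Fx=-12.4464 Fy=0.1384 x'=11.3777 y'=3.0069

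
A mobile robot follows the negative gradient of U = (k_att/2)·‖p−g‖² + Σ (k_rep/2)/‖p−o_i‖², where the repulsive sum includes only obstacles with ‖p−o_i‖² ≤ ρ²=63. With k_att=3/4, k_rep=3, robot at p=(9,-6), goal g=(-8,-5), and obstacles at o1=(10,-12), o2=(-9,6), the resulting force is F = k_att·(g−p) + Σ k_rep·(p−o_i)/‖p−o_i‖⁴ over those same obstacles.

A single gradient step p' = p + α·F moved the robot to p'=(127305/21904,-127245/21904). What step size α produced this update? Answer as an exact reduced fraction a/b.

α = 1/4

F_att = 3/4·(g−p) = 3/4·(-17,1) = (-12.7500,0.7500)
o1: d²=37 ≤ ρ²=63; F_rep = 3·(-1,6)/37² = (-0.0022,0.0131)
o2: d²=468 > ρ²=63 → inactive
F = F_att + ΣF_rep = (-12.7522,0.7631)
Δp = p'−p = (-3.1880,0.1908); α = Δx/Fx = (-69831/21904) / (-69831/5476) = 1/4
check: Δy/Fy = (4179/21904) / (4179/5476) = 1/4 ✓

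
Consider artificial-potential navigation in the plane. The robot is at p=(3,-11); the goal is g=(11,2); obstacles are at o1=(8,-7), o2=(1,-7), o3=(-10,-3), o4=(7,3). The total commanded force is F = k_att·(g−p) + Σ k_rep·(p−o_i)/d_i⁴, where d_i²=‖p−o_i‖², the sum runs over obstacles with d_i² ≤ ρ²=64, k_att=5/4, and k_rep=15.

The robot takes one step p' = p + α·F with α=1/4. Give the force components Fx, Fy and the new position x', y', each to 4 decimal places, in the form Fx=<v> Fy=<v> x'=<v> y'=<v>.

F_att = 5/4·(g−p) = 5/4·(8,13) = (10.0000,16.2500)
o1: d²=41 ≤ ρ²=64; F_rep = 15·(-5,-4)/41² = (-0.0446,-0.0357)
o2: d²=20 ≤ ρ²=64; F_rep = 15·(2,-4)/20² = (0.0750,-0.1500)
o3: d²=233 > ρ²=64 → inactive
o4: d²=212 > ρ²=64 → inactive
F = F_att + ΣF_rep = (10.0304,16.0643)
p' = p + 1/4·F = (5.5076,-6.9839)

Fx=10.0304 Fy=16.0643 x'=5.5076 y'=-6.9839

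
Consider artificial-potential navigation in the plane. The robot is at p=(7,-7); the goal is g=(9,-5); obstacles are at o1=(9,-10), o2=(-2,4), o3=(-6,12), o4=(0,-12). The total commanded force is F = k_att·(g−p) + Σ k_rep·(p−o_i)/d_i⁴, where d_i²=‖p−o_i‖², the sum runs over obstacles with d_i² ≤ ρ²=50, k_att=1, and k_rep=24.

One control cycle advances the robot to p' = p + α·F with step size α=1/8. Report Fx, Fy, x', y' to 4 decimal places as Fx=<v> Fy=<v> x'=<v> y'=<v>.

Fx=1.7160 Fy=2.4260 x'=7.2145 y'=-6.6967

F_att = 1·(g−p) = 1·(2,2) = (2.0000,2.0000)
o1: d²=13 ≤ ρ²=50; F_rep = 24·(-2,3)/13² = (-0.2840,0.4260)
o2: d²=202 > ρ²=50 → inactive
o3: d²=530 > ρ²=50 → inactive
o4: d²=74 > ρ²=50 → inactive
F = F_att + ΣF_rep = (1.7160,2.4260)
p' = p + 1/8·F = (7.2145,-6.6967)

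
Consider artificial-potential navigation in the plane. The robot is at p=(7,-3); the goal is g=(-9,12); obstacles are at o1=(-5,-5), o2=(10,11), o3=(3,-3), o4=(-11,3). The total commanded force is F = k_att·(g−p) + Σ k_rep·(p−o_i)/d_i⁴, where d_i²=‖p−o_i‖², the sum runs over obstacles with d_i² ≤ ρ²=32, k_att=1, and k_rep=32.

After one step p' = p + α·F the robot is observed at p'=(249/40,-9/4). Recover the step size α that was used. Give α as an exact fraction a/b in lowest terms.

F_att = 1·(g−p) = 1·(-16,15) = (-16.0000,15.0000)
o1: d²=148 > ρ²=32 → inactive
o2: d²=205 > ρ²=32 → inactive
o3: d²=16 ≤ ρ²=32; F_rep = 32·(4,0)/16² = (0.5000,0.0000)
o4: d²=360 > ρ²=32 → inactive
F = F_att + ΣF_rep = (-15.5000,15.0000)
Δp = p'−p = (-0.7750,0.7500); α = Δx/Fx = (-31/40) / (-31/2) = 1/20
check: Δy/Fy = (3/4) / (15) = 1/20 ✓

α = 1/20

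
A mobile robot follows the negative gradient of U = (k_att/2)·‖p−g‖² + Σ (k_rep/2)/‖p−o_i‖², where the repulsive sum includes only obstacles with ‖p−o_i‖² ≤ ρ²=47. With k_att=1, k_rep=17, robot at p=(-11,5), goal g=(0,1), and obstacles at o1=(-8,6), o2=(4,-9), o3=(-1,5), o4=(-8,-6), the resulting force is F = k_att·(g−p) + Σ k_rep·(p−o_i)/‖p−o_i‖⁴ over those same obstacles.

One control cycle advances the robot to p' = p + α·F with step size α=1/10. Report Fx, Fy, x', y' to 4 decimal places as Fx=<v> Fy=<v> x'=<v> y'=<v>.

Fx=10.4900 Fy=-4.1700 x'=-9.9510 y'=4.5830

F_att = 1·(g−p) = 1·(11,-4) = (11.0000,-4.0000)
o1: d²=10 ≤ ρ²=47; F_rep = 17·(-3,-1)/10² = (-0.5100,-0.1700)
o2: d²=421 > ρ²=47 → inactive
o3: d²=100 > ρ²=47 → inactive
o4: d²=130 > ρ²=47 → inactive
F = F_att + ΣF_rep = (10.4900,-4.1700)
p' = p + 1/10·F = (-9.9510,4.5830)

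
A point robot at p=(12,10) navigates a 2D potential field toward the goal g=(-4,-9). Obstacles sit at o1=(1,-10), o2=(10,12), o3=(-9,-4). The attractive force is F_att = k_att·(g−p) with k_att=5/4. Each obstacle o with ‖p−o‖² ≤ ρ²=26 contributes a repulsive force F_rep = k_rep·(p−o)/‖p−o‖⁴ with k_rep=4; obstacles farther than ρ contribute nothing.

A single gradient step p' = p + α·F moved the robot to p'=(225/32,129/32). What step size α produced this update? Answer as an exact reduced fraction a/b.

α = 1/4

F_att = 5/4·(g−p) = 5/4·(-16,-19) = (-20.0000,-23.7500)
o1: d²=521 > ρ²=26 → inactive
o2: d²=8 ≤ ρ²=26; F_rep = 4·(2,-2)/8² = (0.1250,-0.1250)
o3: d²=637 > ρ²=26 → inactive
F = F_att + ΣF_rep = (-19.8750,-23.8750)
Δp = p'−p = (-4.9688,-5.9688); α = Δx/Fx = (-159/32) / (-159/8) = 1/4
check: Δy/Fy = (-191/32) / (-191/8) = 1/4 ✓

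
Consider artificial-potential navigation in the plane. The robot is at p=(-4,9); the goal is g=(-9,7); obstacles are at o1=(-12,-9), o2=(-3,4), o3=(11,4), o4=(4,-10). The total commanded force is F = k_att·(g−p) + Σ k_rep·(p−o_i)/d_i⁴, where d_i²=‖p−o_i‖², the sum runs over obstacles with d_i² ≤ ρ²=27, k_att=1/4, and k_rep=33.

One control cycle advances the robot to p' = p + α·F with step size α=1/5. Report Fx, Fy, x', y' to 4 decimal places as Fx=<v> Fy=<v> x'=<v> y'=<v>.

F_att = 1/4·(g−p) = 1/4·(-5,-2) = (-1.2500,-0.5000)
o1: d²=388 > ρ²=27 → inactive
o2: d²=26 ≤ ρ²=27; F_rep = 33·(-1,5)/26² = (-0.0488,0.2441)
o3: d²=250 > ρ²=27 → inactive
o4: d²=425 > ρ²=27 → inactive
F = F_att + ΣF_rep = (-1.2988,-0.2559)
p' = p + 1/5·F = (-4.2598,8.9488)

Fx=-1.2988 Fy=-0.2559 x'=-4.2598 y'=8.9488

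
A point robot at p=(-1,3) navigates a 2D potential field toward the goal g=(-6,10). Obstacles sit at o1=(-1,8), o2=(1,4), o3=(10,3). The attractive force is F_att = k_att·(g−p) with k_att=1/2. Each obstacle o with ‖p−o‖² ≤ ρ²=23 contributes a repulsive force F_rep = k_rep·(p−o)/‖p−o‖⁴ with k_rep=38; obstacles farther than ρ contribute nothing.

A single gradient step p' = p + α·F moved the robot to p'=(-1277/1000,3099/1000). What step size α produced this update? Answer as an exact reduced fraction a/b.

α = 1/20

F_att = 1/2·(g−p) = 1/2·(-5,7) = (-2.5000,3.5000)
o1: d²=25 > ρ²=23 → inactive
o2: d²=5 ≤ ρ²=23; F_rep = 38·(-2,-1)/5² = (-3.0400,-1.5200)
o3: d²=121 > ρ²=23 → inactive
F = F_att + ΣF_rep = (-5.5400,1.9800)
Δp = p'−p = (-0.2770,0.0990); α = Δx/Fx = (-277/1000) / (-277/50) = 1/20
check: Δy/Fy = (99/1000) / (99/50) = 1/20 ✓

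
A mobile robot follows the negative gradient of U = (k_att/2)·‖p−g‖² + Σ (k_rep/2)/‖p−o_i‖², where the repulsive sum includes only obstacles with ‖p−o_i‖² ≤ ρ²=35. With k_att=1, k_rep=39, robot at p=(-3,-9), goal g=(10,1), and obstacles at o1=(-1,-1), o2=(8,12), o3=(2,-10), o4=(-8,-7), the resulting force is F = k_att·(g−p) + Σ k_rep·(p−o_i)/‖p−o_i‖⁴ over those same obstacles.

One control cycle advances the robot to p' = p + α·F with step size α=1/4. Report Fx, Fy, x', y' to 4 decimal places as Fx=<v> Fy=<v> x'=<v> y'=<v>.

F_att = 1·(g−p) = 1·(13,10) = (13.0000,10.0000)
o1: d²=68 > ρ²=35 → inactive
o2: d²=562 > ρ²=35 → inactive
o3: d²=26 ≤ ρ²=35; F_rep = 39·(-5,1)/26² = (-0.2885,0.0577)
o4: d²=29 ≤ ρ²=35; F_rep = 39·(5,-2)/29² = (0.2319,-0.0927)
F = F_att + ΣF_rep = (12.9434,9.9649)
p' = p + 1/4·F = (0.2359,-6.5088)

Fx=12.9434 Fy=9.9649 x'=0.2359 y'=-6.5088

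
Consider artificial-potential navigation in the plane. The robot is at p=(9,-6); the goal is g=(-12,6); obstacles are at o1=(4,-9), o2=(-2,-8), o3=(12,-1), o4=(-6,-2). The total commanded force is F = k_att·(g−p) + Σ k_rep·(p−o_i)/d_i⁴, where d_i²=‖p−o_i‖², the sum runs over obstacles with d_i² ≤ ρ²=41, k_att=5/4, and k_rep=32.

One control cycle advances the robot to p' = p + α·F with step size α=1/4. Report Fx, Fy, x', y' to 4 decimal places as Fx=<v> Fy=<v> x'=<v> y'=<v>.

F_att = 5/4·(g−p) = 5/4·(-21,12) = (-26.2500,15.0000)
o1: d²=34 ≤ ρ²=41; F_rep = 32·(5,3)/34² = (0.1384,0.0830)
o2: d²=125 > ρ²=41 → inactive
o3: d²=34 ≤ ρ²=41; F_rep = 32·(-3,-5)/34² = (-0.0830,-0.1384)
o4: d²=241 > ρ²=41 → inactive
F = F_att + ΣF_rep = (-26.1946,14.9446)
p' = p + 1/4·F = (2.4513,-2.2638)

Fx=-26.1946 Fy=14.9446 x'=2.4513 y'=-2.2638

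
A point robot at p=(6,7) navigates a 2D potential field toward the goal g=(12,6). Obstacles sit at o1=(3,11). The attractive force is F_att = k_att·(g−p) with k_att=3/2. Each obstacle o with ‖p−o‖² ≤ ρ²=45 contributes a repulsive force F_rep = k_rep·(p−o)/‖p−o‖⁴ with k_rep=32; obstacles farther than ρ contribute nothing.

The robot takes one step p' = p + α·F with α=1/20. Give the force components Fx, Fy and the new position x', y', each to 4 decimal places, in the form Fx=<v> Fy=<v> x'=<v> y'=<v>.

Fx=9.1536 Fy=-1.7048 x'=6.4577 y'=6.9148

F_att = 3/2·(g−p) = 3/2·(6,-1) = (9.0000,-1.5000)
o1: d²=25 ≤ ρ²=45; F_rep = 32·(3,-4)/25² = (0.1536,-0.2048)
F = F_att + ΣF_rep = (9.1536,-1.7048)
p' = p + 1/20·F = (6.4577,6.9148)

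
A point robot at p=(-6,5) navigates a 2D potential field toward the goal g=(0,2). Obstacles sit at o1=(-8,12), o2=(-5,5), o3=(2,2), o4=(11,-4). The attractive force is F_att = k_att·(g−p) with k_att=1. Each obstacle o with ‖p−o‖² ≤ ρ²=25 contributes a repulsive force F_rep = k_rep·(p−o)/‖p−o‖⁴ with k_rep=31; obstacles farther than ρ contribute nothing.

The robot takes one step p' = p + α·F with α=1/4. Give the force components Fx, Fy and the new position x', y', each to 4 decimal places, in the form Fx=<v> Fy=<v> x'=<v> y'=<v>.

Fx=-25.0000 Fy=-3.0000 x'=-12.2500 y'=4.2500

F_att = 1·(g−p) = 1·(6,-3) = (6.0000,-3.0000)
o1: d²=53 > ρ²=25 → inactive
o2: d²=1 ≤ ρ²=25; F_rep = 31·(-1,0)/1² = (-31.0000,0.0000)
o3: d²=73 > ρ²=25 → inactive
o4: d²=370 > ρ²=25 → inactive
F = F_att + ΣF_rep = (-25.0000,-3.0000)
p' = p + 1/4·F = (-12.2500,4.2500)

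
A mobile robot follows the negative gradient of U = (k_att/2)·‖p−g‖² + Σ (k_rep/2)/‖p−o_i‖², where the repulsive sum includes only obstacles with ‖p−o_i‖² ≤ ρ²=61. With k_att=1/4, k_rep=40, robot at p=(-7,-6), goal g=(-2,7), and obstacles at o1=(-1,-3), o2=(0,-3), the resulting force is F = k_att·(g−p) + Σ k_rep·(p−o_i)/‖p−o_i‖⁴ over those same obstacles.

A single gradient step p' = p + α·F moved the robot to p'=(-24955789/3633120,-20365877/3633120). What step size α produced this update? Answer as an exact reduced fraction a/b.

α = 1/8

F_att = 1/4·(g−p) = 1/4·(5,13) = (1.2500,3.2500)
o1: d²=45 ≤ ρ²=61; F_rep = 40·(-6,-3)/45² = (-0.1185,-0.0593)
o2: d²=58 ≤ ρ²=61; F_rep = 40·(-7,-3)/58² = (-0.0832,-0.0357)
F = F_att + ΣF_rep = (1.0482,3.1551)
Δp = p'−p = (0.1310,0.3944); α = Δx/Fx = (476051/3633120) / (476051/454140) = 1/8
check: Δy/Fy = (1432843/3633120) / (1432843/454140) = 1/8 ✓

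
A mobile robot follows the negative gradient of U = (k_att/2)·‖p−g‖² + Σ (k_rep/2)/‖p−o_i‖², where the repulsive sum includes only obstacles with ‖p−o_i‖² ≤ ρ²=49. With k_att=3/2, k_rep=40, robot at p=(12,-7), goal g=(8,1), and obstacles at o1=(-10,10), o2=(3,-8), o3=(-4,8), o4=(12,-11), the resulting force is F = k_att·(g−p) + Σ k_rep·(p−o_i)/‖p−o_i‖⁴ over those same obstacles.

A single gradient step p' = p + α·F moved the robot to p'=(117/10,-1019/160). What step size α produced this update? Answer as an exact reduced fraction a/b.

α = 1/20

F_att = 3/2·(g−p) = 3/2·(-4,8) = (-6.0000,12.0000)
o1: d²=773 > ρ²=49 → inactive
o2: d²=82 > ρ²=49 → inactive
o3: d²=481 > ρ²=49 → inactive
o4: d²=16 ≤ ρ²=49; F_rep = 40·(0,4)/16² = (0.0000,0.6250)
F = F_att + ΣF_rep = (-6.0000,12.6250)
Δp = p'−p = (-0.3000,0.6312); α = Δx/Fx = (-3/10) / (-6) = 1/20
check: Δy/Fy = (101/160) / (101/8) = 1/20 ✓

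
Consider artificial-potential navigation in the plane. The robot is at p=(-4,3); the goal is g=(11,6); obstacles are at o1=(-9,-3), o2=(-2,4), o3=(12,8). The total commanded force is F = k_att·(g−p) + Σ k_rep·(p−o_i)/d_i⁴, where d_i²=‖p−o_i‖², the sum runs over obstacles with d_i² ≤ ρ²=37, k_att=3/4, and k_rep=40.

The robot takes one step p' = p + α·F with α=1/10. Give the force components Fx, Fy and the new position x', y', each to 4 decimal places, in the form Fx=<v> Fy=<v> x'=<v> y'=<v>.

Fx=8.0500 Fy=0.6500 x'=-3.1950 y'=3.0650

F_att = 3/4·(g−p) = 3/4·(15,3) = (11.2500,2.2500)
o1: d²=61 > ρ²=37 → inactive
o2: d²=5 ≤ ρ²=37; F_rep = 40·(-2,-1)/5² = (-3.2000,-1.6000)
o3: d²=281 > ρ²=37 → inactive
F = F_att + ΣF_rep = (8.0500,0.6500)
p' = p + 1/10·F = (-3.1950,3.0650)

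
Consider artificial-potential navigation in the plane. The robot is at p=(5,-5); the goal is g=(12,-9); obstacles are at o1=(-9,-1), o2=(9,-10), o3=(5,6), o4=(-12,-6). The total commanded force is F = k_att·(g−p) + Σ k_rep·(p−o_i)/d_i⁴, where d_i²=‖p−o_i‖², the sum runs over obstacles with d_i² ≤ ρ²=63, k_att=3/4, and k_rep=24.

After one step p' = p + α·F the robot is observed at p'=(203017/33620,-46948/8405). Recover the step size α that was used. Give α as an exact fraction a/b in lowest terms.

F_att = 3/4·(g−p) = 3/4·(7,-4) = (5.2500,-3.0000)
o1: d²=212 > ρ²=63 → inactive
o2: d²=41 ≤ ρ²=63; F_rep = 24·(-4,5)/41² = (-0.0571,0.0714)
o3: d²=121 > ρ²=63 → inactive
o4: d²=290 > ρ²=63 → inactive
F = F_att + ΣF_rep = (5.1929,-2.9286)
Δp = p'−p = (1.0386,-0.5857); α = Δx/Fx = (34917/33620) / (34917/6724) = 1/5
check: Δy/Fy = (-4923/8405) / (-4923/1681) = 1/5 ✓

α = 1/5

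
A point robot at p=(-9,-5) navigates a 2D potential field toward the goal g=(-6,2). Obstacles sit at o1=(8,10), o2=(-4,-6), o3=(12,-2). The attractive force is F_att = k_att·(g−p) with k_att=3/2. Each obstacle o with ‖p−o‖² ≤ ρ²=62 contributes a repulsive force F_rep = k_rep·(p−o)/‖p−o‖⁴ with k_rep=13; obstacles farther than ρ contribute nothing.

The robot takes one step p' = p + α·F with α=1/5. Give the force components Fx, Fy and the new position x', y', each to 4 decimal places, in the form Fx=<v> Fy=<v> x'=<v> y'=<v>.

F_att = 3/2·(g−p) = 3/2·(3,7) = (4.5000,10.5000)
o1: d²=514 > ρ²=62 → inactive
o2: d²=26 ≤ ρ²=62; F_rep = 13·(-5,1)/26² = (-0.0962,0.0192)
o3: d²=450 > ρ²=62 → inactive
F = F_att + ΣF_rep = (4.4038,10.5192)
p' = p + 1/5·F = (-8.1192,-2.8962)

Fx=4.4038 Fy=10.5192 x'=-8.1192 y'=-2.8962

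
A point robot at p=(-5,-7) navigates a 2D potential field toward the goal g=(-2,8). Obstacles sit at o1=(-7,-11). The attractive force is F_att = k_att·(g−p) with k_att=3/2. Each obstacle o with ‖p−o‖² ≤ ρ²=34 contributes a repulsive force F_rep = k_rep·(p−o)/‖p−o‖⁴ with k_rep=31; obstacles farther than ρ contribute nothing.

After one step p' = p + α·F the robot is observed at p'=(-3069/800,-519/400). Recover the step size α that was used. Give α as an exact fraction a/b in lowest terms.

F_att = 3/2·(g−p) = 3/2·(3,15) = (4.5000,22.5000)
o1: d²=20 ≤ ρ²=34; F_rep = 31·(2,4)/20² = (0.1550,0.3100)
F = F_att + ΣF_rep = (4.6550,22.8100)
Δp = p'−p = (1.1638,5.7025); α = Δx/Fx = (931/800) / (931/200) = 1/4
check: Δy/Fy = (2281/400) / (2281/100) = 1/4 ✓

α = 1/4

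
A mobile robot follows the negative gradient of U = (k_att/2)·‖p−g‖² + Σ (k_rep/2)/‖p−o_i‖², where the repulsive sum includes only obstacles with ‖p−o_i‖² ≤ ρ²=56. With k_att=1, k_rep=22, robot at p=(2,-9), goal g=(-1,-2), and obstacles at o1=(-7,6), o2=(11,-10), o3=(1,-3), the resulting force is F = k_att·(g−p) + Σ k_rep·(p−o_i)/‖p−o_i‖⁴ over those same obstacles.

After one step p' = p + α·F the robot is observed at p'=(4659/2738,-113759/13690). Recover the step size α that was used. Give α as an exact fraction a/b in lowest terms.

F_att = 1·(g−p) = 1·(-3,7) = (-3.0000,7.0000)
o1: d²=306 > ρ²=56 → inactive
o2: d²=82 > ρ²=56 → inactive
o3: d²=37 ≤ ρ²=56; F_rep = 22·(1,-6)/37² = (0.0161,-0.0964)
F = F_att + ΣF_rep = (-2.9839,6.9036)
Δp = p'−p = (-0.2984,0.6904); α = Δx/Fx = (-817/2738) / (-4085/1369) = 1/10
check: Δy/Fy = (9451/13690) / (9451/1369) = 1/10 ✓

α = 1/10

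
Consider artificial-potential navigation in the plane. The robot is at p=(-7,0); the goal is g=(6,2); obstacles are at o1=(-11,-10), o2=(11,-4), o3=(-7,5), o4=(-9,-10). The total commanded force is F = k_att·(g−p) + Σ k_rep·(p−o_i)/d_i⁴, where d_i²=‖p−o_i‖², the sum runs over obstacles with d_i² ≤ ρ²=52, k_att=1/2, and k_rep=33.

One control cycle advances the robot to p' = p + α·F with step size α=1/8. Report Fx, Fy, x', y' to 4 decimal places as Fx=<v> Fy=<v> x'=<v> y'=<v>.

F_att = 1/2·(g−p) = 1/2·(13,2) = (6.5000,1.0000)
o1: d²=116 > ρ²=52 → inactive
o2: d²=340 > ρ²=52 → inactive
o3: d²=25 ≤ ρ²=52; F_rep = 33·(0,-5)/25² = (0.0000,-0.2640)
o4: d²=104 > ρ²=52 → inactive
F = F_att + ΣF_rep = (6.5000,0.7360)
p' = p + 1/8·F = (-6.1875,0.0920)

Fx=6.5000 Fy=0.7360 x'=-6.1875 y'=0.0920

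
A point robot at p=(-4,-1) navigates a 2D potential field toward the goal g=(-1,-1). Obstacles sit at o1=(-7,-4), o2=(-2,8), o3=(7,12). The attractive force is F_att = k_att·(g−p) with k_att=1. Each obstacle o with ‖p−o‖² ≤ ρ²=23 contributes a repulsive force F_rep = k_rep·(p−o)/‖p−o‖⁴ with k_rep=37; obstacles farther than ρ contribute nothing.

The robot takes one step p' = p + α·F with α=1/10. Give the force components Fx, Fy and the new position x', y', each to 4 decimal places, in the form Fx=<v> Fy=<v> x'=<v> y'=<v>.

Fx=3.3426 Fy=0.3426 x'=-3.6657 y'=-0.9657

F_att = 1·(g−p) = 1·(3,0) = (3.0000,0.0000)
o1: d²=18 ≤ ρ²=23; F_rep = 37·(3,3)/18² = (0.3426,0.3426)
o2: d²=85 > ρ²=23 → inactive
o3: d²=290 > ρ²=23 → inactive
F = F_att + ΣF_rep = (3.3426,0.3426)
p' = p + 1/10·F = (-3.6657,-0.9657)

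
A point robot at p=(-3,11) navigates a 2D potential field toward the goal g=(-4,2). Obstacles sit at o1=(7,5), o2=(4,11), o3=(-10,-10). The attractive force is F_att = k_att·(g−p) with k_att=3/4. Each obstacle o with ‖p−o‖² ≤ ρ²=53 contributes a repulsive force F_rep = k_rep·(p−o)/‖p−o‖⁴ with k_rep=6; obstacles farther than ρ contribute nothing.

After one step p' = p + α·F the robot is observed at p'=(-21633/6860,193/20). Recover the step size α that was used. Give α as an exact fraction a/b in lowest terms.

α = 1/5

F_att = 3/4·(g−p) = 3/4·(-1,-9) = (-0.7500,-6.7500)
o1: d²=136 > ρ²=53 → inactive
o2: d²=49 ≤ ρ²=53; F_rep = 6·(-7,0)/49² = (-0.0175,0.0000)
o3: d²=490 > ρ²=53 → inactive
F = F_att + ΣF_rep = (-0.7675,-6.7500)
Δp = p'−p = (-0.1535,-1.3500); α = Δx/Fx = (-1053/6860) / (-1053/1372) = 1/5
check: Δy/Fy = (-27/20) / (-27/4) = 1/5 ✓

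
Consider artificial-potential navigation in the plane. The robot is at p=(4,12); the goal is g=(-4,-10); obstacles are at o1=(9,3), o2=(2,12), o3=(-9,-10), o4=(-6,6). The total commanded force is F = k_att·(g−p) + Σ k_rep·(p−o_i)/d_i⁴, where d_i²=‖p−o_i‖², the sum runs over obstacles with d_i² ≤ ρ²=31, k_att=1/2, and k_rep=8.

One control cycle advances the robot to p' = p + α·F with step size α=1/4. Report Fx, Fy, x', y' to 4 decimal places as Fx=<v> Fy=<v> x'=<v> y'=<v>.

Fx=-3.0000 Fy=-11.0000 x'=3.2500 y'=9.2500

F_att = 1/2·(g−p) = 1/2·(-8,-22) = (-4.0000,-11.0000)
o1: d²=106 > ρ²=31 → inactive
o2: d²=4 ≤ ρ²=31; F_rep = 8·(2,0)/4² = (1.0000,0.0000)
o3: d²=653 > ρ²=31 → inactive
o4: d²=136 > ρ²=31 → inactive
F = F_att + ΣF_rep = (-3.0000,-11.0000)
p' = p + 1/4·F = (3.2500,9.2500)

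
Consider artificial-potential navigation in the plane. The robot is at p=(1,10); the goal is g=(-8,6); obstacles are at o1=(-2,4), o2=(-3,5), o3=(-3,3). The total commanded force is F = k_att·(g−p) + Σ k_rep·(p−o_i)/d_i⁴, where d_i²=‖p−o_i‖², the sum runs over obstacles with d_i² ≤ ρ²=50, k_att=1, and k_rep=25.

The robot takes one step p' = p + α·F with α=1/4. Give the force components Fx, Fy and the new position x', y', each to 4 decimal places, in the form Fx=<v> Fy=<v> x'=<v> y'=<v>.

F_att = 1·(g−p) = 1·(-9,-4) = (-9.0000,-4.0000)
o1: d²=45 ≤ ρ²=50; F_rep = 25·(3,6)/45² = (0.0370,0.0741)
o2: d²=41 ≤ ρ²=50; F_rep = 25·(4,5)/41² = (0.0595,0.0744)
o3: d²=65 > ρ²=50 → inactive
F = F_att + ΣF_rep = (-8.9035,-3.8516)
p' = p + 1/4·F = (-1.2259,9.0371)

Fx=-8.9035 Fy=-3.8516 x'=-1.2259 y'=9.0371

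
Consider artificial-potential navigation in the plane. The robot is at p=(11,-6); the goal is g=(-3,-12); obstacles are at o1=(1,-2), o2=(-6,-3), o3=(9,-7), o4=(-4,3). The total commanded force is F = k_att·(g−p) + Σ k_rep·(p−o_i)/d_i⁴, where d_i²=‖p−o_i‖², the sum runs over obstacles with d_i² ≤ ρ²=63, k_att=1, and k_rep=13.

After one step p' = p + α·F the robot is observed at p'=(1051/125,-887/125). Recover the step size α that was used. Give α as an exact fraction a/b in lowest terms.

α = 1/5

F_att = 1·(g−p) = 1·(-14,-6) = (-14.0000,-6.0000)
o1: d²=116 > ρ²=63 → inactive
o2: d²=298 > ρ²=63 → inactive
o3: d²=5 ≤ ρ²=63; F_rep = 13·(2,1)/5² = (1.0400,0.5200)
o4: d²=306 > ρ²=63 → inactive
F = F_att + ΣF_rep = (-12.9600,-5.4800)
Δp = p'−p = (-2.5920,-1.0960); α = Δx/Fx = (-324/125) / (-324/25) = 1/5
check: Δy/Fy = (-137/125) / (-137/25) = 1/5 ✓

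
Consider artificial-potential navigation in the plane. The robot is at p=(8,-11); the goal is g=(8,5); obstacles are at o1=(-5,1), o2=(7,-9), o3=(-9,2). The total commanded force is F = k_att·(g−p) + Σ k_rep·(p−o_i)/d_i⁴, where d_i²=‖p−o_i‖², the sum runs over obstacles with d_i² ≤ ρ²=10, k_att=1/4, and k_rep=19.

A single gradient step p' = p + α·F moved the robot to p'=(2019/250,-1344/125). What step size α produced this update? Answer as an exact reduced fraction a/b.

F_att = 1/4·(g−p) = 1/4·(0,16) = (0.0000,4.0000)
o1: d²=313 > ρ²=10 → inactive
o2: d²=5 ≤ ρ²=10; F_rep = 19·(1,-2)/5² = (0.7600,-1.5200)
o3: d²=458 > ρ²=10 → inactive
F = F_att + ΣF_rep = (0.7600,2.4800)
Δp = p'−p = (0.0760,0.2480); α = Δx/Fx = (19/250) / (19/25) = 1/10
check: Δy/Fy = (31/125) / (62/25) = 1/10 ✓

α = 1/10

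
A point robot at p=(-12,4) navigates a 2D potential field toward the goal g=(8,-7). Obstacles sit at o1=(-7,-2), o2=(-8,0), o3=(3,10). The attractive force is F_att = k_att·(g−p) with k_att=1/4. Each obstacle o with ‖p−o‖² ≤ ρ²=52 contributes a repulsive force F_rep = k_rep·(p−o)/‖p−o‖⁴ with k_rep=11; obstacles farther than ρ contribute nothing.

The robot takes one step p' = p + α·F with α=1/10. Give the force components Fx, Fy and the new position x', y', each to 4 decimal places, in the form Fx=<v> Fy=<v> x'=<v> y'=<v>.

F_att = 1/4·(g−p) = 1/4·(20,-11) = (5.0000,-2.7500)
o1: d²=61 > ρ²=52 → inactive
o2: d²=32 ≤ ρ²=52; F_rep = 11·(-4,4)/32² = (-0.0430,0.0430)
o3: d²=261 > ρ²=52 → inactive
F = F_att + ΣF_rep = (4.9570,-2.7070)
p' = p + 1/10·F = (-11.5043,3.7293)

Fx=4.9570 Fy=-2.7070 x'=-11.5043 y'=3.7293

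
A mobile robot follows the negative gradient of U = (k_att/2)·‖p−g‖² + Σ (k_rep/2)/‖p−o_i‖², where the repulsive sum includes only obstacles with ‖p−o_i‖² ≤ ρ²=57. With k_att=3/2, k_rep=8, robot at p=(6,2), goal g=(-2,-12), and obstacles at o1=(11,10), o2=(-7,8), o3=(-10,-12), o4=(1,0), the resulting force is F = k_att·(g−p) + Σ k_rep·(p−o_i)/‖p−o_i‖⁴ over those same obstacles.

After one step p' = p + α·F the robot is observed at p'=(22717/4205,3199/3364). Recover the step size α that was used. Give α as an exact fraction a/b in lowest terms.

F_att = 3/2·(g−p) = 3/2·(-8,-14) = (-12.0000,-21.0000)
o1: d²=89 > ρ²=57 → inactive
o2: d²=205 > ρ²=57 → inactive
o3: d²=452 > ρ²=57 → inactive
o4: d²=29 ≤ ρ²=57; F_rep = 8·(5,2)/29² = (0.0476,0.0190)
F = F_att + ΣF_rep = (-11.9524,-20.9810)
Δp = p'−p = (-0.5976,-1.0490); α = Δx/Fx = (-2513/4205) / (-10052/841) = 1/20
check: Δy/Fy = (-3529/3364) / (-17645/841) = 1/20 ✓

α = 1/20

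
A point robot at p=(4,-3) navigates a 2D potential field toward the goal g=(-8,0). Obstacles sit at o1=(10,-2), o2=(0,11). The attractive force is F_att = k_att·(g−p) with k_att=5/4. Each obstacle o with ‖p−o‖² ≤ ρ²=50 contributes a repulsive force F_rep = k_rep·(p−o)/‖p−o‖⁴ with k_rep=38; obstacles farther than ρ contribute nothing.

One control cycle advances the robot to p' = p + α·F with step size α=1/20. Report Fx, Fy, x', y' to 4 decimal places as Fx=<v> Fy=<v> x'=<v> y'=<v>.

F_att = 5/4·(g−p) = 5/4·(-12,3) = (-15.0000,3.7500)
o1: d²=37 ≤ ρ²=50; F_rep = 38·(-6,-1)/37² = (-0.1665,-0.0278)
o2: d²=212 > ρ²=50 → inactive
F = F_att + ΣF_rep = (-15.1665,3.7222)
p' = p + 1/20·F = (3.2417,-2.8139)

Fx=-15.1665 Fy=3.7222 x'=3.2417 y'=-2.8139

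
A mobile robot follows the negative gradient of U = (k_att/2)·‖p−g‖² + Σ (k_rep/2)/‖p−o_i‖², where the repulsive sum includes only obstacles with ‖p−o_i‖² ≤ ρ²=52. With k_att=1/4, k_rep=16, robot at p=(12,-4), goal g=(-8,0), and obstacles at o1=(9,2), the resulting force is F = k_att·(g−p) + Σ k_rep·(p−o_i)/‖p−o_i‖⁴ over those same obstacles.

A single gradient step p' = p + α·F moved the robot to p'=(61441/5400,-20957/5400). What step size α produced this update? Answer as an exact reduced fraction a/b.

α = 1/8

F_att = 1/4·(g−p) = 1/4·(-20,4) = (-5.0000,1.0000)
o1: d²=45 ≤ ρ²=52; F_rep = 16·(3,-6)/45² = (0.0237,-0.0474)
F = F_att + ΣF_rep = (-4.9763,0.9526)
Δp = p'−p = (-0.6220,0.1191); α = Δx/Fx = (-3359/5400) / (-3359/675) = 1/8
check: Δy/Fy = (643/5400) / (643/675) = 1/8 ✓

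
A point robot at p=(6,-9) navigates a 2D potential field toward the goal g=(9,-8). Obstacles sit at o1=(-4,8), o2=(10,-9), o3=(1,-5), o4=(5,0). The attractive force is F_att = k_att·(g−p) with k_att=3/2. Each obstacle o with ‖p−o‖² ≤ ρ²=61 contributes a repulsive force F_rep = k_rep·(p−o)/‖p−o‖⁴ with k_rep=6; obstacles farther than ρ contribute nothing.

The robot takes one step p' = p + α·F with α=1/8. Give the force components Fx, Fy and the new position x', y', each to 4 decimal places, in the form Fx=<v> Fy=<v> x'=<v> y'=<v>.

Fx=4.4241 Fy=1.4857 x'=6.5530 y'=-8.8143

F_att = 3/2·(g−p) = 3/2·(3,1) = (4.5000,1.5000)
o1: d²=389 > ρ²=61 → inactive
o2: d²=16 ≤ ρ²=61; F_rep = 6·(-4,0)/16² = (-0.0938,0.0000)
o3: d²=41 ≤ ρ²=61; F_rep = 6·(5,-4)/41² = (0.0178,-0.0143)
o4: d²=82 > ρ²=61 → inactive
F = F_att + ΣF_rep = (4.4241,1.4857)
p' = p + 1/8·F = (6.5530,-8.8143)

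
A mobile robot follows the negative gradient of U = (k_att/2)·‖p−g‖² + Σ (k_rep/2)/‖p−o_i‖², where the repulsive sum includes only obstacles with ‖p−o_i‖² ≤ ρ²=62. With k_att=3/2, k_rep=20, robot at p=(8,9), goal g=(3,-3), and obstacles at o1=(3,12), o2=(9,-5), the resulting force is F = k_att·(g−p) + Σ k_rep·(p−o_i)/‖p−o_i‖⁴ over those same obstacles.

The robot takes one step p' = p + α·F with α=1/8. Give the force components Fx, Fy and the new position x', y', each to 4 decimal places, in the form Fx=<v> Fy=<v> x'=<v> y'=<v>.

F_att = 3/2·(g−p) = 3/2·(-5,-12) = (-7.5000,-18.0000)
o1: d²=34 ≤ ρ²=62; F_rep = 20·(5,-3)/34² = (0.0865,-0.0519)
o2: d²=197 > ρ²=62 → inactive
F = F_att + ΣF_rep = (-7.4135,-18.0519)
p' = p + 1/8·F = (7.0733,6.7435)

Fx=-7.4135 Fy=-18.0519 x'=7.0733 y'=6.7435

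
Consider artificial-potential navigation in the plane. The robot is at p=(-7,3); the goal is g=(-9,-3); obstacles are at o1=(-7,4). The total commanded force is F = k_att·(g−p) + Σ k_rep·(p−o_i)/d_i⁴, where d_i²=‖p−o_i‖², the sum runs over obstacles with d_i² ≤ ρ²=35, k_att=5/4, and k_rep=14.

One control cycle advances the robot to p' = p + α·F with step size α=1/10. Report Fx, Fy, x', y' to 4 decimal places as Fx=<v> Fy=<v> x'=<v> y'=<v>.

F_att = 5/4·(g−p) = 5/4·(-2,-6) = (-2.5000,-7.5000)
o1: d²=1 ≤ ρ²=35; F_rep = 14·(0,-1)/1² = (0.0000,-14.0000)
F = F_att + ΣF_rep = (-2.5000,-21.5000)
p' = p + 1/10·F = (-7.2500,0.8500)

Fx=-2.5000 Fy=-21.5000 x'=-7.2500 y'=0.8500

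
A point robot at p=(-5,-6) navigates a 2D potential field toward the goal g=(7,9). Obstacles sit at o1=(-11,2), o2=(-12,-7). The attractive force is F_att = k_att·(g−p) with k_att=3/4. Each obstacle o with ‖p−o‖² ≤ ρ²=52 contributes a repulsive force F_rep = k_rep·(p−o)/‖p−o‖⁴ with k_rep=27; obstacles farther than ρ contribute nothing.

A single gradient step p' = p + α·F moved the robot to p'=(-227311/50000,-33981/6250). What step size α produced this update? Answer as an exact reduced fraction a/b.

α = 1/20

F_att = 3/4·(g−p) = 3/4·(12,15) = (9.0000,11.2500)
o1: d²=100 > ρ²=52 → inactive
o2: d²=50 ≤ ρ²=52; F_rep = 27·(7,1)/50² = (0.0756,0.0108)
F = F_att + ΣF_rep = (9.0756,11.2608)
Δp = p'−p = (0.4538,0.5630); α = Δx/Fx = (22689/50000) / (22689/2500) = 1/20
check: Δy/Fy = (3519/6250) / (7038/625) = 1/20 ✓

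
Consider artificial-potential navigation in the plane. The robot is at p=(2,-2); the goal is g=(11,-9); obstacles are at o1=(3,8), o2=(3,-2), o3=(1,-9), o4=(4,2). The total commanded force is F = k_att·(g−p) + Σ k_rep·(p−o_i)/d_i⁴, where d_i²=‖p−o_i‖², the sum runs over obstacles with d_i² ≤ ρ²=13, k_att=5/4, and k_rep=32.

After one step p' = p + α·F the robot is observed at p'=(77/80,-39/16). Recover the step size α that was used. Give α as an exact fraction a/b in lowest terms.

F_att = 5/4·(g−p) = 5/4·(9,-7) = (11.2500,-8.7500)
o1: d²=101 > ρ²=13 → inactive
o2: d²=1 ≤ ρ²=13; F_rep = 32·(-1,0)/1² = (-32.0000,0.0000)
o3: d²=50 > ρ²=13 → inactive
o4: d²=20 > ρ²=13 → inactive
F = F_att + ΣF_rep = (-20.7500,-8.7500)
Δp = p'−p = (-1.0375,-0.4375); α = Δx/Fx = (-83/80) / (-83/4) = 1/20
check: Δy/Fy = (-7/16) / (-35/4) = 1/20 ✓

α = 1/20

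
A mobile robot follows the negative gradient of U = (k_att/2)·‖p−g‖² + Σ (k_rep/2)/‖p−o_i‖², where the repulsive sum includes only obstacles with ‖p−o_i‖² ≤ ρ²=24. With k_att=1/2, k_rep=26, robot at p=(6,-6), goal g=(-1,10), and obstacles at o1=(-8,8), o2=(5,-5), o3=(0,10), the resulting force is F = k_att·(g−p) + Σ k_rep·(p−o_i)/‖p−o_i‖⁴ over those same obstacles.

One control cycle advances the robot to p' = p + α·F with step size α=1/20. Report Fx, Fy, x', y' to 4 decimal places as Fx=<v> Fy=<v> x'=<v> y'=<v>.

Fx=3.0000 Fy=1.5000 x'=6.1500 y'=-5.9250

F_att = 1/2·(g−p) = 1/2·(-7,16) = (-3.5000,8.0000)
o1: d²=392 > ρ²=24 → inactive
o2: d²=2 ≤ ρ²=24; F_rep = 26·(1,-1)/2² = (6.5000,-6.5000)
o3: d²=292 > ρ²=24 → inactive
F = F_att + ΣF_rep = (3.0000,1.5000)
p' = p + 1/20·F = (6.1500,-5.9250)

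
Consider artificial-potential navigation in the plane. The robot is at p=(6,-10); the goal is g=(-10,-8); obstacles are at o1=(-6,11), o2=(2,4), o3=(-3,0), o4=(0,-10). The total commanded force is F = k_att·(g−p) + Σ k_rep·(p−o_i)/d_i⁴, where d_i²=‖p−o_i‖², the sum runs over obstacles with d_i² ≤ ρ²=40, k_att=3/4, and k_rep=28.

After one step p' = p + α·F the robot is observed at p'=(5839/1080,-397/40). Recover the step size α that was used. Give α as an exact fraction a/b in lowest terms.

F_att = 3/4·(g−p) = 3/4·(-16,2) = (-12.0000,1.5000)
o1: d²=585 > ρ²=40 → inactive
o2: d²=212 > ρ²=40 → inactive
o3: d²=181 > ρ²=40 → inactive
o4: d²=36 ≤ ρ²=40; F_rep = 28·(6,0)/36² = (0.1296,0.0000)
F = F_att + ΣF_rep = (-11.8704,1.5000)
Δp = p'−p = (-0.5935,0.0750); α = Δx/Fx = (-641/1080) / (-641/54) = 1/20
check: Δy/Fy = (3/40) / (3/2) = 1/20 ✓

α = 1/20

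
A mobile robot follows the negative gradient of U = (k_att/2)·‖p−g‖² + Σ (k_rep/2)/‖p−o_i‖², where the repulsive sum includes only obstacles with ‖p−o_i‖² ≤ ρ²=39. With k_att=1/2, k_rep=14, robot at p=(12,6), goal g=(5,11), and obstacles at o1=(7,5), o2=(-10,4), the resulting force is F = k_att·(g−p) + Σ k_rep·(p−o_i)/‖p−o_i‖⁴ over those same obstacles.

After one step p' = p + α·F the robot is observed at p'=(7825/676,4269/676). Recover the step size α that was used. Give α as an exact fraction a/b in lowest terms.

F_att = 1/2·(g−p) = 1/2·(-7,5) = (-3.5000,2.5000)
o1: d²=26 ≤ ρ²=39; F_rep = 14·(5,1)/26² = (0.1036,0.0207)
o2: d²=488 > ρ²=39 → inactive
F = F_att + ΣF_rep = (-3.3964,2.5207)
Δp = p'−p = (-0.4246,0.3151); α = Δx/Fx = (-287/676) / (-574/169) = 1/8
check: Δy/Fy = (213/676) / (426/169) = 1/8 ✓

α = 1/8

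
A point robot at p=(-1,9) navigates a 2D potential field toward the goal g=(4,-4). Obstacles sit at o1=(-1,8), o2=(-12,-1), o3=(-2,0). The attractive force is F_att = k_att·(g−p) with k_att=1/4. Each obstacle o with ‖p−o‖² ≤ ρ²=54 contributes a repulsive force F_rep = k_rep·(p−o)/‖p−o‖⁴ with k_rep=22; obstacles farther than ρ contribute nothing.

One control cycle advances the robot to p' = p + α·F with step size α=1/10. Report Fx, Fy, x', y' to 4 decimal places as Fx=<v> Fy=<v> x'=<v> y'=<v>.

F_att = 1/4·(g−p) = 1/4·(5,-13) = (1.2500,-3.2500)
o1: d²=1 ≤ ρ²=54; F_rep = 22·(0,1)/1² = (0.0000,22.0000)
o2: d²=221 > ρ²=54 → inactive
o3: d²=82 > ρ²=54 → inactive
F = F_att + ΣF_rep = (1.2500,18.7500)
p' = p + 1/10·F = (-0.8750,10.8750)

Fx=1.2500 Fy=18.7500 x'=-0.8750 y'=10.8750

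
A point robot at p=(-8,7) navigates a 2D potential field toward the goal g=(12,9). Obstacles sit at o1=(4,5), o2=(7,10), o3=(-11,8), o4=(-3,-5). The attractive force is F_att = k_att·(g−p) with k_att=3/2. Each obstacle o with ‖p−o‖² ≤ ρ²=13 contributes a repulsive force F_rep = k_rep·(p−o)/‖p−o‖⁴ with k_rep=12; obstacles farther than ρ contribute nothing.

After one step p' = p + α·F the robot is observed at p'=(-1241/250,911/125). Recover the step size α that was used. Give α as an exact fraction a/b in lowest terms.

α = 1/10

F_att = 3/2·(g−p) = 3/2·(20,2) = (30.0000,3.0000)
o1: d²=148 > ρ²=13 → inactive
o2: d²=234 > ρ²=13 → inactive
o3: d²=10 ≤ ρ²=13; F_rep = 12·(3,-1)/10² = (0.3600,-0.1200)
o4: d²=169 > ρ²=13 → inactive
F = F_att + ΣF_rep = (30.3600,2.8800)
Δp = p'−p = (3.0360,0.2880); α = Δx/Fx = (759/250) / (759/25) = 1/10
check: Δy/Fy = (36/125) / (72/25) = 1/10 ✓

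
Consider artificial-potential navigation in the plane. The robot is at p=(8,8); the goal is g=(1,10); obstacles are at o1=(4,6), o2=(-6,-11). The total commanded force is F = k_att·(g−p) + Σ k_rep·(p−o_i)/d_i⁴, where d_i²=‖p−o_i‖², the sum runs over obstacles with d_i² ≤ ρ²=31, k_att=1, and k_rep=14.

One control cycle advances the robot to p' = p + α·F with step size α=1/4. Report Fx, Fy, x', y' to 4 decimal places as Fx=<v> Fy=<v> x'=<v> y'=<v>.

F_att = 1·(g−p) = 1·(-7,2) = (-7.0000,2.0000)
o1: d²=20 ≤ ρ²=31; F_rep = 14·(4,2)/20² = (0.1400,0.0700)
o2: d²=557 > ρ²=31 → inactive
F = F_att + ΣF_rep = (-6.8600,2.0700)
p' = p + 1/4·F = (6.2850,8.5175)

Fx=-6.8600 Fy=2.0700 x'=6.2850 y'=8.5175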